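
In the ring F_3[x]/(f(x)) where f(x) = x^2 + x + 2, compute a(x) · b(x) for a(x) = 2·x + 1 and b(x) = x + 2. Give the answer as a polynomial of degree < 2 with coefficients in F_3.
a · b ≡ 1 (mod f(x))

Multiply as integer polynomials: a · b = 2·x^2 + 5·x + 2. Reducing coefficients mod 3: a · b ≡ 2·x^2 + 2·x + 2. Now divide by f(x) = x^2 + x + 2 in F_3[x], eliminating the leading term at each step:
  leading term 2·x^2: subtract (2)·f(x) = 2·x^2 + 2·x + 1, leaving 1 (coefficients mod 3)
The degree is now < 2, so this is the remainder. Hence a · b ≡ 1 in F_3[x]/(f).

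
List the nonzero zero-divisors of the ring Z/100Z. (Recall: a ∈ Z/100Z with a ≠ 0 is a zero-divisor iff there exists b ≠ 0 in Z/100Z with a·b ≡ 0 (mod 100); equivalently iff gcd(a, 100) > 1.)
An element a ∈ Z/100Z (with a ≠ 0) is a zero-divisor iff gcd(a, 100) > 1 (because a is a unit precisely when gcd(a, n) = 1, and in Z/nZ every nonzero, non-unit element is a zero-divisor). Scan a = 1, ..., 99 and keep those with gcd(a, 100) > 1:
  gcd(2, 100) = 2, gcd(4, 100) = 4, gcd(5, 100) = 5, gcd(6, 100) = 2, gcd(8, 100) = 4, gcd(10, 100) = 10, gcd(12, 100) = 4, gcd(14, 100) = 2, gcd(15, 100) = 5, gcd(16, 100) = 4, gcd(18, 100) = 2, gcd(20, 100) = 20, gcd(22, 100) = 2, gcd(24, 100) = 4, gcd(25, 100) = 25, gcd(26, 100) = 2, gcd(28, 100) = 4, gcd(30, 100) = 10, gcd(32, 100) = 4, gcd(34, 100) = 2, gcd(35, 100) = 5, gcd(36, 100) = 4, gcd(38, 100) = 2, gcd(40, 100) = 20, gcd(42, 100) = 2, gcd(44, 100) = 4, gcd(45, 100) = 5, gcd(46, 100) = 2, gcd(48, 100) = 4, gcd(50, 100) = 50, gcd(52, 100) = 4, gcd(54, 100) = 2, gcd(55, 100) = 5, gcd(56, 100) = 4, gcd(58, 100) = 2, gcd(60, 100) = 20, gcd(62, 100) = 2, gcd(64, 100) = 4, gcd(65, 100) = 5, gcd(66, 100) = 2, gcd(68, 100) = 4, gcd(70, 100) = 10, gcd(72, 100) = 4, gcd(74, 100) = 2, gcd(75, 100) = 25, gcd(76, 100) = 4, gcd(78, 100) = 2, gcd(80, 100) = 20, gcd(82, 100) = 2, gcd(84, 100) = 4, gcd(85, 100) = 5, gcd(86, 100) = 2, gcd(88, 100) = 4, gcd(90, 100) = 10, gcd(92, 100) = 4, gcd(94, 100) = 2, gcd(95, 100) = 5, gcd(96, 100) = 4, gcd(98, 100) = 2.
All other a ∈ {1, ..., 99} have gcd(a, 100) = 1 and are units. So the nonzero zero-divisors are exactly the 59 values of a appearing in this scan.

Final answer: nonzero zero-divisors of Z/100Z = {2, 4, 5, 6, 8, 10, 12, 14, 15, 16, 18, 20, 22, 24, 25, 26, 28, 30, 32, 34, 35, 36, 38, 40, 42, 44, 45, 46, 48, 50, 52, 54, 55, 56, 58, 60, 62, 64, 65, 66, 68, 70, 72, 74, 75, 76, 78, 80, 82, 84, 85, 86, 88, 90, 92, 94, 95, 96, 98}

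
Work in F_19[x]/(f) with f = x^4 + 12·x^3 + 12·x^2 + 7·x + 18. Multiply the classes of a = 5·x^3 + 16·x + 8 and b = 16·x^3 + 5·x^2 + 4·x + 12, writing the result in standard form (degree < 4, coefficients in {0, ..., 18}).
a · b ≡ 16·x^3 + 16·x^2 + 17·x + 11 (mod f(x))

Multiply as integer polynomials: a · b = 80·x^6 + 25·x^5 + 276·x^4 + 268·x^3 + 104·x^2 + 224·x + 96. Reducing coefficients mod 19: a · b ≡ 4·x^6 + 6·x^5 + 10·x^4 + 2·x^3 + 9·x^2 + 15·x + 1. Now divide by f(x) = x^4 + 12·x^3 + 12·x^2 + 7·x + 18 in F_19[x], eliminating the leading term at each step:
  leading term 4·x^6: subtract (4·x^2)·f(x) = 4·x^6 + 10·x^5 + 10·x^4 + 9·x^3 + 15·x^2, leaving 15·x^5 + 12·x^3 + 13·x^2 + 15·x + 1 (coefficients mod 19)
  leading term 15·x^5: subtract (15·x)·f(x) = 15·x^5 + 9·x^4 + 9·x^3 + 10·x^2 + 4·x, leaving 10·x^4 + 3·x^3 + 3·x^2 + 11·x + 1 (coefficients mod 19)
  leading term 10·x^4: subtract (10)·f(x) = 10·x^4 + 6·x^3 + 6·x^2 + 13·x + 9, leaving 16·x^3 + 16·x^2 + 17·x + 11 (coefficients mod 19)
The degree is now < 4, so this is the remainder. Hence a · b ≡ 16·x^3 + 16·x^2 + 17·x + 11 in F_19[x]/(f).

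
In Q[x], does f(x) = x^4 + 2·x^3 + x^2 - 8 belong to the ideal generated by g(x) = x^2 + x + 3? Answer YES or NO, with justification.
In Q[x] the ideal (g) consists of all multiples of g, so f ∈ (g) iff g | f, i.e. iff the remainder of f on division by g is 0. Divide f by g (g is monic, so eliminate the leading term of the running remainder at each step):
  leading term x^4: subtract (x^2)·g(x) = x^4 + x^3 + 3·x^2, leaving x^3 - 2·x^2 - 8
  leading term x^3: subtract (x)·g(x) = x^3 + x^2 + 3·x, leaving -3·x^2 - 3·x - 8
  leading term -3·x^2: subtract (-3)·g(x) = -3·x^2 - 3·x - 9, leaving 1
The remainder r(x) = 1 ≠ 0 (and deg r < deg g), so g ∤ f, i.e. f ∉ (g).

Final answer: NO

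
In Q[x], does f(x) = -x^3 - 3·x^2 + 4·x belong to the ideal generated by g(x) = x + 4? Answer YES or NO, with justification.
YES

In Q[x] the ideal (g) consists of all multiples of g, so f ∈ (g) iff g | f, i.e. iff the remainder of f on division by g is 0. Divide f by g (g is monic, so eliminate the leading term of the running remainder at each step):
  leading term -x^3: subtract (-x^2)·g(x) = -x^3 - 4·x^2, leaving x^2 + 4·x
  leading term x^2: subtract (x)·g(x) = x^2 + 4·x, leaving 0
The remainder is 0, so f(x) = g(x) · h(x) with h(x) = -x^2 + x. Hence g | f, i.e. f ∈ (g).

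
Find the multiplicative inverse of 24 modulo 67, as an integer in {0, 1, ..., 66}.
Apply the extended Euclidean algorithm to (67, 24), tracking rows (r, s, t) with s·67 + t·24 = r. Each division r_prev = q·r_cur + r_new produces the new row as (previous row) − q·(current row):
  row A: (67, 1, 0)   [1·67 + 0·24 = 67]
  row B: (24, 0, 1)   [0·67 + 1·24 = 24]
  67 = 2·24 + 19   → row C = row A − 2·row B = (19, 1, −2)   [check: 1·67 − 2·24 = 19]
  24 = 1·19 + 5   → row D = row B − 1·row C = (5, −1, 3)   [check: −1·67 + 3·24 = 5]
  19 = 3·5 + 4   → row E = row C − 3·row D = (4, 4, −11)   [check: 4·67 − 11·24 = 4]
  5 = 1·4 + 1   → row F = row D − 1·row E = (1, −5, 14)   [check: −5·67 + 14·24 = 1]
  4 = 4·1 + 0   → remainder 0, stop. gcd = 1 (last nonzero row F).
The gcd is 1, so 24 is invertible mod 67. The last nonzero row gives −5·67 + 14·24 = 1, so t = 14. So 24^(−1) ≡ 14 (mod 67). Verify: 24 · 14 = 336 ≡ 1 (mod 67). ✓

Final answer: 24^(−1) ≡ 14 (mod 67)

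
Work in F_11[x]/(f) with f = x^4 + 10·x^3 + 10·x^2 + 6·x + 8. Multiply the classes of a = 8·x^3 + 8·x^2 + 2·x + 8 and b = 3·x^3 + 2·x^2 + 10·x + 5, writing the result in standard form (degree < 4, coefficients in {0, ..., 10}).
a · b ≡ 5·x^3 + 9·x^2 + 5 (mod f(x))

Multiply as integer polynomials: a · b = 24·x^6 + 40·x^5 + 102·x^4 + 148·x^3 + 76·x^2 + 90·x + 40. Reducing coefficients mod 11: a · b ≡ 2·x^6 + 7·x^5 + 3·x^4 + 5·x^3 + 10·x^2 + 2·x + 7. Now divide by f(x) = x^4 + 10·x^3 + 10·x^2 + 6·x + 8 in F_11[x], eliminating the leading term at each step:
  leading term 2·x^6: subtract (2·x^2)·f(x) = 2·x^6 + 9·x^5 + 9·x^4 + x^3 + 5·x^2, leaving 9·x^5 + 5·x^4 + 4·x^3 + 5·x^2 + 2·x + 7 (coefficients mod 11)
  leading term 9·x^5: subtract (9·x)·f(x) = 9·x^5 + 2·x^4 + 2·x^3 + 10·x^2 + 6·x, leaving 3·x^4 + 2·x^3 + 6·x^2 + 7·x + 7 (coefficients mod 11)
  leading term 3·x^4: subtract (3)·f(x) = 3·x^4 + 8·x^3 + 8·x^2 + 7·x + 2, leaving 5·x^3 + 9·x^2 + 5 (coefficients mod 11)
The degree is now < 4, so this is the remainder. Hence a · b ≡ 5·x^3 + 9·x^2 + 5 in F_11[x]/(f).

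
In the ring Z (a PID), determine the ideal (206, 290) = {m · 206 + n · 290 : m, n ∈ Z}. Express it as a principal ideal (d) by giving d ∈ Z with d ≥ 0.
(206, 290) = (2); d = 2

In the PID Z, (a, b) is generated by gcd(a, b). Compute gcd(290, 206) with the extended Euclidean algorithm, tracking rows (r, s, t) with s·290 + t·206 = r:
  row A: (290, 1, 0)   [1·290 + 0·206 = 290]
  row B: (206, 0, 1)   [0·290 + 1·206 = 206]
  290 = 1·206 + 84   → row C = row A − 1·row B = (84, 1, −1)   [check: 1·290 − 1·206 = 84]
  206 = 2·84 + 38   → row D = row B − 2·row C = (38, −2, 3)   [check: −2·290 + 3·206 = 38]
  84 = 2·38 + 8   → row E = row C − 2·row D = (8, 5, −7)   [check: 5·290 − 7·206 = 8]
  38 = 4·8 + 6   → row F = row D − 4·row E = (6, −22, 31)   [check: −22·290 + 31·206 = 6]
  8 = 1·6 + 2   → row G = row E − 1·row F = (2, 27, −38)   [check: 27·290 − 38·206 = 2]
  6 = 3·2 + 0   → remainder 0, stop. gcd = 2 (last nonzero row G).
So gcd(206, 290) = 2, with Bézout identity 27·290 − 38·206 = 2. Containment (⊇): the Bézout identity exhibits 2 as an element of (206, 290), giving (2) ⊆ (206, 290). Containment (⊆): since 2 | 206 and 2 | 290 (206 = 2·103, 290 = 2·145), every Z-linear combination of 206 and 290 is divisible by 2, so (206, 290) ⊆ (2). Therefore (206, 290) = (2), d = 2.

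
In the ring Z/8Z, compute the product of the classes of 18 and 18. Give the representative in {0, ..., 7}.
Reduce the factors first: 18 ≡ 2, 18 ≡ 2 (mod 8), so 18 · 18 ≡ 2 · 2 (mod 8). 2 · 2 = 4. Dividing by 8: 4 = 0·8 + 4. So (18 · 18) mod 8 = 4.

Final answer: 4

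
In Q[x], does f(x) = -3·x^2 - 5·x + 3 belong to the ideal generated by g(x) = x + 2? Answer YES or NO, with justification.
In Q[x] the ideal (g) consists of all multiples of g, so f ∈ (g) iff g | f, i.e. iff the remainder of f on division by g is 0. Divide f by g (g is monic, so eliminate the leading term of the running remainder at each step):
  leading term -3·x^2: subtract (-3·x)·g(x) = -3·x^2 - 6·x, leaving x + 3
  leading term x: subtract (1)·g(x) = x + 2, leaving 1
The remainder r(x) = 1 ≠ 0 (and deg r < deg g), so g ∤ f, i.e. f ∉ (g).

Final answer: NO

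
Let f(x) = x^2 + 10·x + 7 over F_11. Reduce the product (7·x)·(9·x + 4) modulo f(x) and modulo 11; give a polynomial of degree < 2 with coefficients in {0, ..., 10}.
Multiply as integer polynomials: a · b = 63·x^2 + 28·x. Reducing coefficients mod 11: a · b ≡ 8·x^2 + 6·x. Now divide by f(x) = x^2 + 10·x + 7 in F_11[x], eliminating the leading term at each step:
  leading term 8·x^2: subtract (8)·f(x) = 8·x^2 + 3·x + 1, leaving 3·x + 10 (coefficients mod 11)
The degree is now < 2, so this is the remainder. Hence a · b ≡ 3·x + 10 in F_11[x]/(f).

Final answer: a · b ≡ 3·x + 10 (mod f(x))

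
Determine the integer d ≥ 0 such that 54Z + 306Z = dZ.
In the PID Z, (a, b) is generated by gcd(a, b). Compute gcd(306, 54) with the extended Euclidean algorithm, tracking rows (r, s, t) with s·306 + t·54 = r:
  row A: (306, 1, 0)   [1·306 + 0·54 = 306]
  row B: (54, 0, 1)   [0·306 + 1·54 = 54]
  306 = 5·54 + 36   → row C = row A − 5·row B = (36, 1, −5)   [check: 1·306 − 5·54 = 36]
  54 = 1·36 + 18   → row D = row B − 1·row C = (18, −1, 6)   [check: −1·306 + 6·54 = 18]
  36 = 2·18 + 0   → remainder 0, stop. gcd = 18 (last nonzero row D).
So gcd(54, 306) = 18, with Bézout identity −1·306 + 6·54 = 18. Containment (⊇): the Bézout identity exhibits 18 as an element of (54, 306), giving (18) ⊆ (54, 306). Containment (⊆): since 18 | 54 and 18 | 306 (54 = 18·3, 306 = 18·17), every Z-linear combination of 54 and 306 is divisible by 18, so (54, 306) ⊆ (18). Therefore (54, 306) = (18), d = 18.

Final answer: (54, 306) = (18); d = 18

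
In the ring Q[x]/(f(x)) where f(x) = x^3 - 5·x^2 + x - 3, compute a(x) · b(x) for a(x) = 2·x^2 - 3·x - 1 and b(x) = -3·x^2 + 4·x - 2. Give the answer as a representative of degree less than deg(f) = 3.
First multiply in Q[x] without reducing: a · b = -6·x^4 + 17·x^3 - 13·x^2 + 2·x + 2. Now divide by f(x) = x^3 - 5·x^2 + x - 3, eliminating the leading term at each step:
  leading term -6·x^4: subtract (-6·x)·f(x) = -6·x^4 + 30·x^3 - 6·x^2 + 18·x, leaving -13·x^3 - 7·x^2 - 16·x + 2
  leading term -13·x^3: subtract (-13)·f(x) = -13·x^3 + 65·x^2 - 13·x + 39, leaving -72·x^2 - 3·x - 37
The degree is now < 3, so this is the remainder. Hence a · b ≡ -72·x^2 - 3·x - 37 in Q[x]/(f).

Final answer: a · b ≡ -72·x^2 - 3·x - 37 (mod f(x))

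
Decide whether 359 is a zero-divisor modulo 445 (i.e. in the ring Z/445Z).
NO

gcd(359, 445) = 1, so 359 is a unit in Z/445Z (it has a multiplicative inverse). A unit cannot be a zero-divisor: if 359·b ≡ 0 then multiplying both sides by 359^(−1) gives b ≡ 0. So 359 is not a zero-divisor.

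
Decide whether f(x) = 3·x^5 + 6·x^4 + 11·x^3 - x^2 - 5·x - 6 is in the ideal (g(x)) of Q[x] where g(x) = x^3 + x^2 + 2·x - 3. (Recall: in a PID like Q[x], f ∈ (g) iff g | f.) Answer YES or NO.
In Q[x] the ideal (g) consists of all multiples of g, so f ∈ (g) iff g | f, i.e. iff the remainder of f on division by g is 0. Divide f by g (g is monic, so eliminate the leading term of the running remainder at each step):
  leading term 3·x^5: subtract (3·x^2)·g(x) = 3·x^5 + 3·x^4 + 6·x^3 - 9·x^2, leaving 3·x^4 + 5·x^3 + 8·x^2 - 5·x - 6
  leading term 3·x^4: subtract (3·x)·g(x) = 3·x^4 + 3·x^3 + 6·x^2 - 9·x, leaving 2·x^3 + 2·x^2 + 4·x - 6
  leading term 2·x^3: subtract (2)·g(x) = 2·x^3 + 2·x^2 + 4·x - 6, leaving 0
The remainder is 0, so f(x) = g(x) · h(x) with h(x) = 3·x^2 + 3·x + 2. Hence g | f, i.e. f ∈ (g).

Final answer: YES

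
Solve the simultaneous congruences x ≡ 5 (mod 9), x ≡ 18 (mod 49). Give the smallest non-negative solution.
The moduli 9, 49 are pairwise coprime, so by the CRT there is a unique solution mod 9·49 = 441.
Solve by successive substitution. Start with x ≡ 5 (mod 9).
  Combine with x ≡ 18 (mod 49): write x = 5 + 9·t and require 5 + 9·t ≡ 18 (mod 49), i.e. 9·t ≡ 18 − 5 ≡ 13 (mod 49). Since 9^(−1) ≡ 11 (mod 49), t ≡ 11·13 ≡ 45 (mod 49). So x ≡ 5 + 9·45 = 410 (mod 441).
Unique solution in [0, 441): x = 410.

Final answer: x ≡ 410 (mod 441); the representative in [0, 441) is 410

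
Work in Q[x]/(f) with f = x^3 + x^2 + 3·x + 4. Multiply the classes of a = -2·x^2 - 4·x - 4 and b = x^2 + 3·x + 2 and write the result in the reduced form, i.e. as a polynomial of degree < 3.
a · b ≡ -6·x^2 + 12·x + 24 (mod f(x))

First multiply in Q[x] without reducing: a · b = -2·x^4 - 10·x^3 - 20·x^2 - 20·x - 8. Now divide by f(x) = x^3 + x^2 + 3·x + 4, eliminating the leading term at each step:
  leading term -2·x^4: subtract (-2·x)·f(x) = -2·x^4 - 2·x^3 - 6·x^2 - 8·x, leaving -8·x^3 - 14·x^2 - 12·x - 8
  leading term -8·x^3: subtract (-8)·f(x) = -8·x^3 - 8·x^2 - 24·x - 32, leaving -6·x^2 + 12·x + 24
The degree is now < 3, so this is the remainder. Hence a · b ≡ -6·x^2 + 12·x + 24 in Q[x]/(f).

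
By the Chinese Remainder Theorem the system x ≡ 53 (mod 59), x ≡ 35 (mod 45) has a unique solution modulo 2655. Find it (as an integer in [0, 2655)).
The moduli 59, 45 are pairwise coprime, so by the CRT there is a unique solution mod 59·45 = 2655.
Solve by successive substitution. Start with x ≡ 53 (mod 59).
  Combine with x ≡ 35 (mod 45): write x = 53 + 59·t and require 53 + 59·t ≡ 35 (mod 45), i.e. 59·t ≡ 35 − 53 ≡ 27 (mod 45). Since 59^(−1) ≡ 29 (mod 45) (59 ≡ 14 (mod 45)), t ≡ 29·27 ≡ 18 (mod 45). So x ≡ 53 + 59·18 = 1115 (mod 2655).
Unique solution in [0, 2655): x = 1115.

Final answer: x ≡ 1115 (mod 2655); the representative in [0, 2655) is 1115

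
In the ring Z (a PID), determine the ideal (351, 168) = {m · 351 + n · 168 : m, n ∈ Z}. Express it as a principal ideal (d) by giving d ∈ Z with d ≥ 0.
In the PID Z, (a, b) is generated by gcd(a, b). Compute gcd(351, 168) with the extended Euclidean algorithm, tracking rows (r, s, t) with s·351 + t·168 = r:
  row A: (351, 1, 0)   [1·351 + 0·168 = 351]
  row B: (168, 0, 1)   [0·351 + 1·168 = 168]
  351 = 2·168 + 15   → row C = row A − 2·row B = (15, 1, −2)   [check: 1·351 − 2·168 = 15]
  168 = 11·15 + 3   → row D = row B − 11·row C = (3, −11, 23)   [check: −11·351 + 23·168 = 3]
  15 = 5·3 + 0   → remainder 0, stop. gcd = 3 (last nonzero row D).
So gcd(351, 168) = 3, with Bézout identity −11·351 + 23·168 = 3. Containment (⊇): the Bézout identity exhibits 3 as an element of (351, 168), giving (3) ⊆ (351, 168). Containment (⊆): since 3 | 351 and 3 | 168 (351 = 3·117, 168 = 3·56), every Z-linear combination of 351 and 168 is divisible by 3, so (351, 168) ⊆ (3). Therefore (351, 168) = (3), d = 3.

Final answer: (351, 168) = (3); d = 3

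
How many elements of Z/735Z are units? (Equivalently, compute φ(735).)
Z/735Z has φ(735) = 336 units

An element a ∈ Z/735Z is a unit iff gcd(a, 735) = 1, so the number of units is φ(735). φ is multiplicative, with φ(p^e) = p^e − p^(e−1). Factorise 735 = 3 · 5 · 7^2. Then
  φ(735) = (3 − 1) · (5 − 1) · (7^2 − 7^1) = 2 · 4 · 42 = 336.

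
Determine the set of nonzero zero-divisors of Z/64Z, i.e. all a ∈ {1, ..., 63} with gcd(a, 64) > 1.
nonzero zero-divisors of Z/64Z = {2, 4, 6, 8, 10, 12, 14, 16, 18, 20, 22, 24, 26, 28, 30, 32, 34, 36, 38, 40, 42, 44, 46, 48, 50, 52, 54, 56, 58, 60, 62}

An element a ∈ Z/64Z (with a ≠ 0) is a zero-divisor iff gcd(a, 64) > 1 (because a is a unit precisely when gcd(a, n) = 1, and in Z/nZ every nonzero, non-unit element is a zero-divisor). Scan a = 1, ..., 63 and keep those with gcd(a, 64) > 1:
  gcd(2, 64) = 2, gcd(4, 64) = 4, gcd(6, 64) = 2, gcd(8, 64) = 8, gcd(10, 64) = 2, gcd(12, 64) = 4, gcd(14, 64) = 2, gcd(16, 64) = 16, gcd(18, 64) = 2, gcd(20, 64) = 4, gcd(22, 64) = 2, gcd(24, 64) = 8, gcd(26, 64) = 2, gcd(28, 64) = 4, gcd(30, 64) = 2, gcd(32, 64) = 32, gcd(34, 64) = 2, gcd(36, 64) = 4, gcd(38, 64) = 2, gcd(40, 64) = 8, gcd(42, 64) = 2, gcd(44, 64) = 4, gcd(46, 64) = 2, gcd(48, 64) = 16, gcd(50, 64) = 2, gcd(52, 64) = 4, gcd(54, 64) = 2, gcd(56, 64) = 8, gcd(58, 64) = 2, gcd(60, 64) = 4, gcd(62, 64) = 2.
All other a ∈ {1, ..., 63} have gcd(a, 64) = 1 and are units. So the nonzero zero-divisors are exactly the 31 values of a appearing in this scan.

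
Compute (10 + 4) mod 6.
2

Reduce the summands first: 10 ≡ 4 (mod 6), so 10 + 4 ≡ 4 + 4 (mod 6). 4 + 4 = 8; 8 = 1·6 + 2, so (10 + 4) mod 6 = 2.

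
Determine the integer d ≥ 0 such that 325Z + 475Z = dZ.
(325, 475) = (25); d = 25

In the PID Z, (a, b) is generated by gcd(a, b). Compute gcd(475, 325) with the extended Euclidean algorithm, tracking rows (r, s, t) with s·475 + t·325 = r:
  row A: (475, 1, 0)   [1·475 + 0·325 = 475]
  row B: (325, 0, 1)   [0·475 + 1·325 = 325]
  475 = 1·325 + 150   → row C = row A − 1·row B = (150, 1, −1)   [check: 1·475 − 1·325 = 150]
  325 = 2·150 + 25   → row D = row B − 2·row C = (25, −2, 3)   [check: −2·475 + 3·325 = 25]
  150 = 6·25 + 0   → remainder 0, stop. gcd = 25 (last nonzero row D).
So gcd(325, 475) = 25, with Bézout identity −2·475 + 3·325 = 25. Containment (⊇): the Bézout identity exhibits 25 as an element of (325, 475), giving (25) ⊆ (325, 475). Containment (⊆): since 25 | 325 and 25 | 475 (325 = 25·13, 475 = 25·19), every Z-linear combination of 325 and 475 is divisible by 25, so (325, 475) ⊆ (25). Therefore (325, 475) = (25), d = 25.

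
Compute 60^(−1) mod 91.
60^(−1) ≡ 44 (mod 91)

Apply the extended Euclidean algorithm to (91, 60), tracking rows (r, s, t) with s·91 + t·60 = r. Each division r_prev = q·r_cur + r_new produces the new row as (previous row) − q·(current row):
  row A: (91, 1, 0)   [1·91 + 0·60 = 91]
  row B: (60, 0, 1)   [0·91 + 1·60 = 60]
  91 = 1·60 + 31   → row C = row A − 1·row B = (31, 1, −1)   [check: 1·91 − 1·60 = 31]
  60 = 1·31 + 29   → row D = row B − 1·row C = (29, −1, 2)   [check: −1·91 + 2·60 = 29]
  31 = 1·29 + 2   → row E = row C − 1·row D = (2, 2, −3)   [check: 2·91 − 3·60 = 2]
  29 = 14·2 + 1   → row F = row D − 14·row E = (1, −29, 44)   [check: −29·91 + 44·60 = 1]
  2 = 2·1 + 0   → remainder 0, stop. gcd = 1 (last nonzero row F).
The gcd is 1, so 60 is invertible mod 91. The last nonzero row gives −29·91 + 44·60 = 1, so t = 44. So 60^(−1) ≡ 44 (mod 91). Verify: 60 · 44 = 2640 ≡ 1 (mod 91). ✓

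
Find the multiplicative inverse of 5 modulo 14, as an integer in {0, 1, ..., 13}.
5^(−1) ≡ 3 (mod 14)

Apply the extended Euclidean algorithm to (14, 5), tracking rows (r, s, t) with s·14 + t·5 = r. Each division r_prev = q·r_cur + r_new produces the new row as (previous row) − q·(current row):
  row A: (14, 1, 0)   [1·14 + 0·5 = 14]
  row B: (5, 0, 1)   [0·14 + 1·5 = 5]
  14 = 2·5 + 4   → row C = row A − 2·row B = (4, 1, −2)   [check: 1·14 − 2·5 = 4]
  5 = 1·4 + 1   → row D = row B − 1·row C = (1, −1, 3)   [check: −1·14 + 3·5 = 1]
  4 = 4·1 + 0   → remainder 0, stop. gcd = 1 (last nonzero row D).
The gcd is 1, so 5 is invertible mod 14. The last nonzero row gives −1·14 + 3·5 = 1, so t = 3. So 5^(−1) ≡ 3 (mod 14). Verify: 5 · 3 = 15 ≡ 1 (mod 14). ✓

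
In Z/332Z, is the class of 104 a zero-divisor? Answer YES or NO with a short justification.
YES

gcd(104, 332) = 4 > 1, so 104 is not a unit in Z/332Z. In Z/nZ every nonzero non-unit is a zero-divisor: explicitly, take b = 332/gcd = 83 ≠ 0 (mod 332); then 104·83 = 8632 = 26·332, i.e. 104·83 ≡ 0 (mod 332). So 104 is a zero-divisor.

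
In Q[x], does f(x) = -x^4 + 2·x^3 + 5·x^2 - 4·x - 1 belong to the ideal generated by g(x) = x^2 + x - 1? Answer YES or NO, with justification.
NO

In Q[x] the ideal (g) consists of all multiples of g, so f ∈ (g) iff g | f, i.e. iff the remainder of f on division by g is 0. Divide f by g (g is monic, so eliminate the leading term of the running remainder at each step):
  leading term -x^4: subtract (-x^2)·g(x) = -x^4 - x^3 + x^2, leaving 3·x^3 + 4·x^2 - 4·x - 1
  leading term 3·x^3: subtract (3·x)·g(x) = 3·x^3 + 3·x^2 - 3·x, leaving x^2 - x - 1
  leading term x^2: subtract (1)·g(x) = x^2 + x - 1, leaving -2·x
The remainder r(x) = -2·x ≠ 0 (and deg r < deg g), so g ∤ f, i.e. f ∉ (g).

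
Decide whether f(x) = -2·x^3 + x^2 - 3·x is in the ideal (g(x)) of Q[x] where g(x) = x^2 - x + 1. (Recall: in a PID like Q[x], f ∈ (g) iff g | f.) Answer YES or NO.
NO

In Q[x] the ideal (g) consists of all multiples of g, so f ∈ (g) iff g | f, i.e. iff the remainder of f on division by g is 0. Divide f by g (g is monic, so eliminate the leading term of the running remainder at each step):
  leading term -2·x^3: subtract (-2·x)·g(x) = -2·x^3 + 2·x^2 - 2·x, leaving -x^2 - x
  leading term -x^2: subtract (-1)·g(x) = -x^2 + x - 1, leaving 1 - 2·x
The remainder r(x) = 1 - 2·x ≠ 0 (and deg r < deg g), so g ∤ f, i.e. f ∉ (g).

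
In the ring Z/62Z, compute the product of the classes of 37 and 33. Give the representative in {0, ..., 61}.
Both factors are already reduced mod 62. 37 · 33 = 1221. Dividing by 62: 1221 = 19·62 + 43. So (37 · 33) mod 62 = 43.

Final answer: 43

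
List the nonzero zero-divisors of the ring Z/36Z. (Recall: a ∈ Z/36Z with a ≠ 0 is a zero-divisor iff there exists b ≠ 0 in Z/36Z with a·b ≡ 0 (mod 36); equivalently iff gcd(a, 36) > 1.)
An element a ∈ Z/36Z (with a ≠ 0) is a zero-divisor iff gcd(a, 36) > 1 (because a is a unit precisely when gcd(a, n) = 1, and in Z/nZ every nonzero, non-unit element is a zero-divisor). Scan a = 1, ..., 35 and keep those with gcd(a, 36) > 1:
  gcd(2, 36) = 2, gcd(3, 36) = 3, gcd(4, 36) = 4, gcd(6, 36) = 6, gcd(8, 36) = 4, gcd(9, 36) = 9, gcd(10, 36) = 2, gcd(12, 36) = 12, gcd(14, 36) = 2, gcd(15, 36) = 3, gcd(16, 36) = 4, gcd(18, 36) = 18, gcd(20, 36) = 4, gcd(21, 36) = 3, gcd(22, 36) = 2, gcd(24, 36) = 12, gcd(26, 36) = 2, gcd(27, 36) = 9, gcd(28, 36) = 4, gcd(30, 36) = 6, gcd(32, 36) = 4, gcd(33, 36) = 3, gcd(34, 36) = 2.
All other a ∈ {1, ..., 35} have gcd(a, 36) = 1 and are units. So the nonzero zero-divisors are exactly the 23 values of a appearing in this scan.

Final answer: nonzero zero-divisors of Z/36Z = {2, 3, 4, 6, 8, 9, 10, 12, 14, 15, 16, 18, 20, 21, 22, 24, 26, 27, 28, 30, 32, 33, 34}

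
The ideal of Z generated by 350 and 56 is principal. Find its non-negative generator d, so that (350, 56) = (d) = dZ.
(350, 56) = (14); d = 14

In the PID Z, (a, b) is generated by gcd(a, b). Compute gcd(350, 56) with the extended Euclidean algorithm, tracking rows (r, s, t) with s·350 + t·56 = r:
  row A: (350, 1, 0)   [1·350 + 0·56 = 350]
  row B: (56, 0, 1)   [0·350 + 1·56 = 56]
  350 = 6·56 + 14   → row C = row A − 6·row B = (14, 1, −6)   [check: 1·350 − 6·56 = 14]
  56 = 4·14 + 0   → remainder 0, stop. gcd = 14 (last nonzero row C).
So gcd(350, 56) = 14, with Bézout identity 1·350 − 6·56 = 14. Containment (⊇): the Bézout identity exhibits 14 as an element of (350, 56), giving (14) ⊆ (350, 56). Containment (⊆): since 14 | 350 and 14 | 56 (350 = 14·25, 56 = 14·4), every Z-linear combination of 350 and 56 is divisible by 14, so (350, 56) ⊆ (14). Therefore (350, 56) = (14), d = 14.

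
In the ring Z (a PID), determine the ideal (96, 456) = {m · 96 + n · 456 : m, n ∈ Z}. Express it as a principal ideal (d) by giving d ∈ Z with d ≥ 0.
In the PID Z, (a, b) is generated by gcd(a, b). Compute gcd(456, 96) with the extended Euclidean algorithm, tracking rows (r, s, t) with s·456 + t·96 = r:
  row A: (456, 1, 0)   [1·456 + 0·96 = 456]
  row B: (96, 0, 1)   [0·456 + 1·96 = 96]
  456 = 4·96 + 72   → row C = row A − 4·row B = (72, 1, −4)   [check: 1·456 − 4·96 = 72]
  96 = 1·72 + 24   → row D = row B − 1·row C = (24, −1, 5)   [check: −1·456 + 5·96 = 24]
  72 = 3·24 + 0   → remainder 0, stop. gcd = 24 (last nonzero row D).
So gcd(96, 456) = 24, with Bézout identity −1·456 + 5·96 = 24. Containment (⊇): the Bézout identity exhibits 24 as an element of (96, 456), giving (24) ⊆ (96, 456). Containment (⊆): since 24 | 96 and 24 | 456 (96 = 24·4, 456 = 24·19), every Z-linear combination of 96 and 456 is divisible by 24, so (96, 456) ⊆ (24). Therefore (96, 456) = (24), d = 24.

Final answer: (96, 456) = (24); d = 24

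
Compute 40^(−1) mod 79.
40^(−1) ≡ 2 (mod 79)

Apply the extended Euclidean algorithm to (79, 40), tracking rows (r, s, t) with s·79 + t·40 = r. Each division r_prev = q·r_cur + r_new produces the new row as (previous row) − q·(current row):
  row A: (79, 1, 0)   [1·79 + 0·40 = 79]
  row B: (40, 0, 1)   [0·79 + 1·40 = 40]
  79 = 1·40 + 39   → row C = row A − 1·row B = (39, 1, −1)   [check: 1·79 − 1·40 = 39]
  40 = 1·39 + 1   → row D = row B − 1·row C = (1, −1, 2)   [check: −1·79 + 2·40 = 1]
  39 = 39·1 + 0   → remainder 0, stop. gcd = 1 (last nonzero row D).
The gcd is 1, so 40 is invertible mod 79. The last nonzero row gives −1·79 + 2·40 = 1, so t = 2. So 40^(−1) ≡ 2 (mod 79). Verify: 40 · 2 = 80 ≡ 1 (mod 79). ✓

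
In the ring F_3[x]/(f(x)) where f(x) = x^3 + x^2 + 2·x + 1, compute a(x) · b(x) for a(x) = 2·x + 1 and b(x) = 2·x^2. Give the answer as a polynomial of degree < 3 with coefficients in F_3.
a · b ≡ x^2 + x + 2 (mod f(x))

Multiply as integer polynomials: a · b = 4·x^3 + 2·x^2. Reducing coefficients mod 3: a · b ≡ x^3 + 2·x^2. Now divide by f(x) = x^3 + x^2 + 2·x + 1 in F_3[x], eliminating the leading term at each step:
  leading term x^3: subtract (1)·f(x) = x^3 + x^2 + 2·x + 1, leaving x^2 + x + 2 (coefficients mod 3)
The degree is now < 3, so this is the remainder. Hence a · b ≡ x^2 + x + 2 in F_3[x]/(f).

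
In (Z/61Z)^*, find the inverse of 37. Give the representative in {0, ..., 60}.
Apply the extended Euclidean algorithm to (61, 37), tracking rows (r, s, t) with s·61 + t·37 = r. Each division r_prev = q·r_cur + r_new produces the new row as (previous row) − q·(current row):
  row A: (61, 1, 0)   [1·61 + 0·37 = 61]
  row B: (37, 0, 1)   [0·61 + 1·37 = 37]
  61 = 1·37 + 24   → row C = row A − 1·row B = (24, 1, −1)   [check: 1·61 − 1·37 = 24]
  37 = 1·24 + 13   → row D = row B − 1·row C = (13, −1, 2)   [check: −1·61 + 2·37 = 13]
  24 = 1·13 + 11   → row E = row C − 1·row D = (11, 2, −3)   [check: 2·61 − 3·37 = 11]
  13 = 1·11 + 2   → row F = row D − 1·row E = (2, −3, 5)   [check: −3·61 + 5·37 = 2]
  11 = 5·2 + 1   → row G = row E − 5·row F = (1, 17, −28)   [check: 17·61 − 28·37 = 1]
  2 = 2·1 + 0   → remainder 0, stop. gcd = 1 (last nonzero row G).
The gcd is 1, so 37 is invertible mod 61. The last nonzero row gives 17·61 − 28·37 = 1, so t = −28. So 37^(−1) ≡ −28 ≡ 33 (mod 61). Verify: 37 · 33 = 1221 ≡ 1 (mod 61). ✓

Final answer: 37^(−1) ≡ 33 (mod 61)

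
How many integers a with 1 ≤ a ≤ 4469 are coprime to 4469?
The number of a ∈ {1, ..., 4469} with gcd(a, 4469) = 1 is by definition Euler's totient φ(4469). φ is multiplicative, with φ(p^e) = p^e − p^(e−1). Factorise 4469 = 41 · 109. Then
  φ(4469) = (41 − 1) · (109 − 1) = 40 · 108 = 4320.
So there are 4320 such integers.

Final answer: 4320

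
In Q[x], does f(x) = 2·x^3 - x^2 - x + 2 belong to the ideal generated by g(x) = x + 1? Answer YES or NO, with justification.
In Q[x] the ideal (g) consists of all multiples of g, so f ∈ (g) iff g | f, i.e. iff the remainder of f on division by g is 0. Divide f by g (g is monic, so eliminate the leading term of the running remainder at each step):
  leading term 2·x^3: subtract (2·x^2)·g(x) = 2·x^3 + 2·x^2, leaving -3·x^2 - x + 2
  leading term -3·x^2: subtract (-3·x)·g(x) = -3·x^2 - 3·x, leaving 2·x + 2
  leading term 2·x: subtract (2)·g(x) = 2·x + 2, leaving 0
The remainder is 0, so f(x) = g(x) · h(x) with h(x) = 2·x^2 - 3·x + 2. Hence g | f, i.e. f ∈ (g).

Final answer: YES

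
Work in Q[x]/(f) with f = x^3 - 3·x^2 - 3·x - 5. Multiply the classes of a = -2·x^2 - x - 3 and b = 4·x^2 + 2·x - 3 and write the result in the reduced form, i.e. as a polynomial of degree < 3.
a · b ≡ -128·x^2 - 139·x - 151 (mod f(x))

First multiply in Q[x] without reducing: a · b = -8·x^4 - 8·x^3 - 8·x^2 - 3·x + 9. Now divide by f(x) = x^3 - 3·x^2 - 3·x - 5, eliminating the leading term at each step:
  leading term -8·x^4: subtract (-8·x)·f(x) = -8·x^4 + 24·x^3 + 24·x^2 + 40·x, leaving -32·x^3 - 32·x^2 - 43·x + 9
  leading term -32·x^3: subtract (-32)·f(x) = -32·x^3 + 96·x^2 + 96·x + 160, leaving -128·x^2 - 139·x - 151
The degree is now < 3, so this is the remainder. Hence a · b ≡ -128·x^2 - 139·x - 151 in Q[x]/(f).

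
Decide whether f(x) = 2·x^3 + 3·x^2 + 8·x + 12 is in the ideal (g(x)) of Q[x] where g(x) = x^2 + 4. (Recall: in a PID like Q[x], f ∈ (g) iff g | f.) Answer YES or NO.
In Q[x] the ideal (g) consists of all multiples of g, so f ∈ (g) iff g | f, i.e. iff the remainder of f on division by g is 0. Divide f by g (g is monic, so eliminate the leading term of the running remainder at each step):
  leading term 2·x^3: subtract (2·x)·g(x) = 2·x^3 + 8·x, leaving 3·x^2 + 12
  leading term 3·x^2: subtract (3)·g(x) = 3·x^2 + 12, leaving 0
The remainder is 0, so f(x) = g(x) · h(x) with h(x) = 2·x + 3. Hence g | f, i.e. f ∈ (g).

Final answer: YES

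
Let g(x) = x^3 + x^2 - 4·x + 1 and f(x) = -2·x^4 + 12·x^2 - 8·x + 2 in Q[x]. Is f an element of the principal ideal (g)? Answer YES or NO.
In Q[x] the ideal (g) consists of all multiples of g, so f ∈ (g) iff g | f, i.e. iff the remainder of f on division by g is 0. Divide f by g (g is monic, so eliminate the leading term of the running remainder at each step):
  leading term -2·x^4: subtract (-2·x)·g(x) = -2·x^4 - 2·x^3 + 8·x^2 - 2·x, leaving 2·x^3 + 4·x^2 - 6·x + 2
  leading term 2·x^3: subtract (2)·g(x) = 2·x^3 + 2·x^2 - 8·x + 2, leaving 2·x^2 + 2·x
The remainder r(x) = 2·x^2 + 2·x ≠ 0 (and deg r < deg g), so g ∤ f, i.e. f ∉ (g).

Final answer: NO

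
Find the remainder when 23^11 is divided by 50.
Use repeated squaring. Binary(11) = 1011. Walk through the bits of the exponent 11 left-to-right: at each bit after the leading one, square the running value, then multiply by 23 if the bit is 1 (always reducing mod 50):
  bit 1 = 1 (leading): start with 23.
  bit 2 = 0: square 23^2 = 529 ≡ 29 (mod 50).
  bit 3 = 1: square 29^2 = 841 ≡ 41; bit is 1, so multiply 41·23 = 943 ≡ 43 (mod 50).
  bit 4 = 1: square 43^2 = 1849 ≡ 49; bit is 1, so multiply 49·23 = 1127 ≡ 27 (mod 50).
Final value: 23^11 ≡ 27 (mod 50).

Final answer: 27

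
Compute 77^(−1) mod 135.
Apply the extended Euclidean algorithm to (135, 77), tracking rows (r, s, t) with s·135 + t·77 = r. Each division r_prev = q·r_cur + r_new produces the new row as (previous row) − q·(current row):
  row A: (135, 1, 0)   [1·135 + 0·77 = 135]
  row B: (77, 0, 1)   [0·135 + 1·77 = 77]
  135 = 1·77 + 58   → row C = row A − 1·row B = (58, 1, −1)   [check: 1·135 − 1·77 = 58]
  77 = 1·58 + 19   → row D = row B − 1·row C = (19, −1, 2)   [check: −1·135 + 2·77 = 19]
  58 = 3·19 + 1   → row E = row C − 3·row D = (1, 4, −7)   [check: 4·135 − 7·77 = 1]
  19 = 19·1 + 0   → remainder 0, stop. gcd = 1 (last nonzero row E).
The gcd is 1, so 77 is invertible mod 135. The last nonzero row gives 4·135 − 7·77 = 1, so t = −7. So 77^(−1) ≡ −7 ≡ 128 (mod 135). Verify: 77 · 128 = 9856 ≡ 1 (mod 135). ✓

Final answer: 77^(−1) ≡ 128 (mod 135)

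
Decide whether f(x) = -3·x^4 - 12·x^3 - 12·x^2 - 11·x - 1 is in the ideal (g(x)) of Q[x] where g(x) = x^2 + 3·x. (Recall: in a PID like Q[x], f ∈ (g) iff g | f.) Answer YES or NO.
NO

In Q[x] the ideal (g) consists of all multiples of g, so f ∈ (g) iff g | f, i.e. iff the remainder of f on division by g is 0. Divide f by g (g is monic, so eliminate the leading term of the running remainder at each step):
  leading term -3·x^4: subtract (-3·x^2)·g(x) = -3·x^4 - 9·x^3, leaving -3·x^3 - 12·x^2 - 11·x - 1
  leading term -3·x^3: subtract (-3·x)·g(x) = -3·x^3 - 9·x^2, leaving -3·x^2 - 11·x - 1
  leading term -3·x^2: subtract (-3)·g(x) = -3·x^2 - 9·x, leaving -2·x - 1
The remainder r(x) = -2·x - 1 ≠ 0 (and deg r < deg g), so g ∤ f, i.e. f ∉ (g).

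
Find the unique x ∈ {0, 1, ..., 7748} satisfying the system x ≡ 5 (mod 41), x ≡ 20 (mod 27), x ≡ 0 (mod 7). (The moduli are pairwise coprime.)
x ≡ 5663 (mod 7749); the representative in [0, 7749) is 5663

The moduli 41, 27, 7 are pairwise coprime, so by the CRT there is a unique solution mod 41·27·7 = 7749.
Solve by successive substitution. Start with x ≡ 5 (mod 41).
  Combine with x ≡ 20 (mod 27): write x = 5 + 41·t and require 5 + 41·t ≡ 20 (mod 27), i.e. 41·t ≡ 20 − 5 ≡ 15 (mod 27). Since 41^(−1) ≡ 2 (mod 27) (41 ≡ 14 (mod 27)), t ≡ 2·15 ≡ 3 (mod 27). So x ≡ 5 + 41·3 = 128 (mod 1107).
  Combine with x ≡ 0 (mod 7): write x = 128 + 1107·t and require 128 + 1107·t ≡ 0 (mod 7), i.e. 1107·t ≡ 0 − 128 ≡ 5 (mod 7). Since 1107^(−1) ≡ 1 (mod 7) (1107 ≡ 1 (mod 7)), t ≡ 1·5 ≡ 5 (mod 7). So x ≡ 128 + 1107·5 = 5663 (mod 7749).
Unique solution in [0, 7749): x = 5663.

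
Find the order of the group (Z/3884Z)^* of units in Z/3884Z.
|(Z/3884Z)^*| = 1940

(Z/3884Z)^* consists of the classes a with gcd(a, 3884) = 1, so its order is φ(3884). φ is multiplicative, with φ(p^e) = p^e − p^(e−1). Factorise 3884 = 2^2 · 971. Then
  φ(3884) = (2^2 − 2^1) · (971 − 1) = 2 · 970 = 1940.
Thus |(Z/3884Z)^*| = 1940.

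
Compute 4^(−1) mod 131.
4^(−1) ≡ 33 (mod 131)

Apply the extended Euclidean algorithm to (131, 4), tracking rows (r, s, t) with s·131 + t·4 = r. Each division r_prev = q·r_cur + r_new produces the new row as (previous row) − q·(current row):
  row A: (131, 1, 0)   [1·131 + 0·4 = 131]
  row B: (4, 0, 1)   [0·131 + 1·4 = 4]
  131 = 32·4 + 3   → row C = row A − 32·row B = (3, 1, −32)   [check: 1·131 − 32·4 = 3]
  4 = 1·3 + 1   → row D = row B − 1·row C = (1, −1, 33)   [check: −1·131 + 33·4 = 1]
  3 = 3·1 + 0   → remainder 0, stop. gcd = 1 (last nonzero row D).
The gcd is 1, so 4 is invertible mod 131. The last nonzero row gives −1·131 + 33·4 = 1, so t = 33. So 4^(−1) ≡ 33 (mod 131). Verify: 4 · 33 = 132 ≡ 1 (mod 131). ✓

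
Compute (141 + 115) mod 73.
Reduce the summands first: 141 ≡ 68, 115 ≡ 42 (mod 73), so 141 + 115 ≡ 68 + 42 (mod 73). 68 + 42 = 110; 110 = 1·73 + 37, so (141 + 115) mod 73 = 37.

Final answer: 37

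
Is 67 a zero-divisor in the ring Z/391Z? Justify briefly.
gcd(67, 391) = 1, so 67 is a unit in Z/391Z (it has a multiplicative inverse). A unit cannot be a zero-divisor: if 67·b ≡ 0 then multiplying both sides by 67^(−1) gives b ≡ 0. So 67 is not a zero-divisor.

Final answer: NO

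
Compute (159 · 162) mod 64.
30

Reduce the factors first: 159 ≡ 31, 162 ≡ 34 (mod 64), so 159 · 162 ≡ 31 · 34 (mod 64). 31 · 34 = 1054. Dividing by 64: 1054 = 16·64 + 30. So (159 · 162) mod 64 = 30.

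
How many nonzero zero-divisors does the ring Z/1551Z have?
In Z/1551Z each nonzero element is either a unit (gcd with 1551 is 1) or a zero-divisor (gcd > 1). The number of units is φ(1551): factorise 1551 = 3 · 11 · 47, so φ(1551) = (3 − 1) · (11 − 1) · (47 − 1) = 2 · 10 · 46 = 920. The nonzero elements number 1551 − 1 = 1550. Hence the nonzero zero-divisors number 1550 − 920 = 630.

Final answer: Z/1551Z has 630 nonzero zero-divisors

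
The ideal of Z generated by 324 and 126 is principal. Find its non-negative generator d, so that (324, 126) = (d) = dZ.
In the PID Z, (a, b) is generated by gcd(a, b). Compute gcd(324, 126) with the extended Euclidean algorithm, tracking rows (r, s, t) with s·324 + t·126 = r:
  row A: (324, 1, 0)   [1·324 + 0·126 = 324]
  row B: (126, 0, 1)   [0·324 + 1·126 = 126]
  324 = 2·126 + 72   → row C = row A − 2·row B = (72, 1, −2)   [check: 1·324 − 2·126 = 72]
  126 = 1·72 + 54   → row D = row B − 1·row C = (54, −1, 3)   [check: −1·324 + 3·126 = 54]
  72 = 1·54 + 18   → row E = row C − 1·row D = (18, 2, −5)   [check: 2·324 − 5·126 = 18]
  54 = 3·18 + 0   → remainder 0, stop. gcd = 18 (last nonzero row E).
So gcd(324, 126) = 18, with Bézout identity 2·324 − 5·126 = 18. Containment (⊇): the Bézout identity exhibits 18 as an element of (324, 126), giving (18) ⊆ (324, 126). Containment (⊆): since 18 | 324 and 18 | 126 (324 = 18·18, 126 = 18·7), every Z-linear combination of 324 and 126 is divisible by 18, so (324, 126) ⊆ (18). Therefore (324, 126) = (18), d = 18.

Final answer: (324, 126) = (18); d = 18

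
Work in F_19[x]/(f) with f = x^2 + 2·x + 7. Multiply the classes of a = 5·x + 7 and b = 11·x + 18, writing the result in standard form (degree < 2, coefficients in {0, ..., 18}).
Multiply as integer polynomials: a · b = 55·x^2 + 167·x + 126. Reducing coefficients mod 19: a · b ≡ 17·x^2 + 15·x + 12. Now divide by f(x) = x^2 + 2·x + 7 in F_19[x], eliminating the leading term at each step:
  leading term 17·x^2: subtract (17)·f(x) = 17·x^2 + 15·x + 5, leaving 7 (coefficients mod 19)
The degree is now < 2, so this is the remainder. Hence a · b ≡ 7 in F_19[x]/(f).

Final answer: a · b ≡ 7 (mod f(x))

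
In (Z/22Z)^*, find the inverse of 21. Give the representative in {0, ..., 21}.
Apply the extended Euclidean algorithm to (22, 21), tracking rows (r, s, t) with s·22 + t·21 = r. Each division r_prev = q·r_cur + r_new produces the new row as (previous row) − q·(current row):
  row A: (22, 1, 0)   [1·22 + 0·21 = 22]
  row B: (21, 0, 1)   [0·22 + 1·21 = 21]
  22 = 1·21 + 1   → row C = row A − 1·row B = (1, 1, −1)   [check: 1·22 − 1·21 = 1]
  21 = 21·1 + 0   → remainder 0, stop. gcd = 1 (last nonzero row C).
The gcd is 1, so 21 is invertible mod 22. The last nonzero row gives 1·22 − 1·21 = 1, so t = −1. So 21^(−1) ≡ −1 ≡ 21 (mod 22). Verify: 21 · 21 = 441 ≡ 1 (mod 22). ✓

Final answer: 21^(−1) ≡ 21 (mod 22)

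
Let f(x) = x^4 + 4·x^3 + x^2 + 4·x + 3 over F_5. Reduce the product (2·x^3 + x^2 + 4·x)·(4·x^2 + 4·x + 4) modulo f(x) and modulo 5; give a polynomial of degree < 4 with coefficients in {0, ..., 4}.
Multiply as integer polynomials: a · b = 8·x^5 + 12·x^4 + 28·x^3 + 20·x^2 + 16·x. Reducing coefficients mod 5: a · b ≡ 3·x^5 + 2·x^4 + 3·x^3 + x. Now divide by f(x) = x^4 + 4·x^3 + x^2 + 4·x + 3 in F_5[x], eliminating the leading term at each step:
  leading term 3·x^5: subtract (3·x)·f(x) = 3·x^5 + 2·x^4 + 3·x^3 + 2·x^2 + 4·x, leaving 3·x^2 + 2·x (coefficients mod 5)
The degree is now < 4, so this is the remainder. Hence a · b ≡ 3·x^2 + 2·x in F_5[x]/(f).

Final answer: a · b ≡ 3·x^2 + 2·x (mod f(x))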